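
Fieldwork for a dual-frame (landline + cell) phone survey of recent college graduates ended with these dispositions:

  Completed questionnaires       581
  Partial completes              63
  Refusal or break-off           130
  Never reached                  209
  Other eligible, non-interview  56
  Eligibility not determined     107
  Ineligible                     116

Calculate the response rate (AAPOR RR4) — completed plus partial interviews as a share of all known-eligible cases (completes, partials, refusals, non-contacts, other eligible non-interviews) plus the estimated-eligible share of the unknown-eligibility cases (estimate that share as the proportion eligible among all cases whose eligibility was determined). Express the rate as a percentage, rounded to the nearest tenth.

Num: 581 + 63 = 644
Eligible (known): 581 + 63 + 130 + 209 + 56 = 1039
e = 1039 / (1039 + 116) = 1039 / 1155 = 0.8996
e × U: 0.8996 × 107 = 96.26
Denominator: 1039 + 96.26 = 1135.26
RR4 = 644 / 1135.26 = 0.5673

56.7%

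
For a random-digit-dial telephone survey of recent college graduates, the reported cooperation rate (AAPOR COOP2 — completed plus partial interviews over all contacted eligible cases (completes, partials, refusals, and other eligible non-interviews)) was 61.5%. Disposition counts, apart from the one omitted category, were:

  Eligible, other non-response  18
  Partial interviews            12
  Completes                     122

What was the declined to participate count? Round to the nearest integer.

Numerator → 122 + 12 = 134
COOP2 = 134 / D = 0.615
D = 134 / 0.615 = 217.9
Other denominator terms total 152
declined to participate = 217.9 − 152 ≈ 66

66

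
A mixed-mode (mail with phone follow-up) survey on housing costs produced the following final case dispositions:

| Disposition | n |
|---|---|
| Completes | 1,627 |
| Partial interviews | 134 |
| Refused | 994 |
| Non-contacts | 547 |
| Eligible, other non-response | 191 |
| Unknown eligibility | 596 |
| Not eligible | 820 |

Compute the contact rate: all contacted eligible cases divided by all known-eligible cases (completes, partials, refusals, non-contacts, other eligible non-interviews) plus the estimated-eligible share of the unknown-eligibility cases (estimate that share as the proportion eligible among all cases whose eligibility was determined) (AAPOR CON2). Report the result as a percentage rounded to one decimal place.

74.1%

Numerator: 1627 + 134 + 994 + 191 = 2946
Known eligible: 1627 + 134 + 994 + 547 + 191 = 3493
e = 3493 / (3493 + 820) = 3493 / 4313 = 0.8099
Eligible share of unknowns: 0.8099 × 596 = 482.70
Denom: 3493 + 482.70 = 3975.70
CON2 = 2946 / 3975.70 = 0.7410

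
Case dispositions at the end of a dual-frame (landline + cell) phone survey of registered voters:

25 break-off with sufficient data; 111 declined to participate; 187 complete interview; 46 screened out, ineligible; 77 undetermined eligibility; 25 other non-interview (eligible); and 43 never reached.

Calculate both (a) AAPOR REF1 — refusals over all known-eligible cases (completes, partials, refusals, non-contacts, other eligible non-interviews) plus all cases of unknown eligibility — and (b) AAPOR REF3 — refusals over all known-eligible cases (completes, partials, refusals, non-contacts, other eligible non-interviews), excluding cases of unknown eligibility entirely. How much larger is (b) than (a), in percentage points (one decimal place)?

Top → 111
Denominator → 187 + 25 + 111 + 43 + 25 + 77 = 468
REF1 = 111 / 468 = 0.2372
Denominator → 187 + 25 + 111 + 43 + 25 = 391
REF3 = 111 / 391 = 0.2839
Difference = 28.39 − 23.72 = 4.67 percentage points

4.7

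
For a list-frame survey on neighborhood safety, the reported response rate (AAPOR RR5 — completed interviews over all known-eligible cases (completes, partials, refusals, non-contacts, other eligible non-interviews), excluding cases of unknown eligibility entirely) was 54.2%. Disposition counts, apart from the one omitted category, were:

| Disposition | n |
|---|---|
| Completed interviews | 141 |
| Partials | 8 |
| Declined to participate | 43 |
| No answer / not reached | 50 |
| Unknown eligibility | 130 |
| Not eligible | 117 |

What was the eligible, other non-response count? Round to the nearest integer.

18

RR5 = 141 / D = 0.542
D = 141 / 0.542 = 260.1
Other denominator terms total 242
eligible, other non-response = 260.1 − 242 ≈ 18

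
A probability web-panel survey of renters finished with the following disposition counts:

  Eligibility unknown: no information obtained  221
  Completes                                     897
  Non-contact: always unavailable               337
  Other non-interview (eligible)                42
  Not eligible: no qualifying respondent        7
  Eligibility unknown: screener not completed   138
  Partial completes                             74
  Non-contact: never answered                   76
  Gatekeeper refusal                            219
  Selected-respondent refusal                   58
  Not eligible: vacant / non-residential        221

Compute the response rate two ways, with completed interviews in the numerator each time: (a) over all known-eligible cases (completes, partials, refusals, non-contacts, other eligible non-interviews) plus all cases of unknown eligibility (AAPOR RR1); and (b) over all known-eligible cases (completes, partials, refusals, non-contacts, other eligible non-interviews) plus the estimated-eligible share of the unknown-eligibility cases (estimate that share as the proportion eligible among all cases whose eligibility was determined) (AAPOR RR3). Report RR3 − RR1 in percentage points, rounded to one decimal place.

0.9

Refusals = 219 + 58 = 277
No contact after all attempts = 76 + 337 = 413
Undetermined eligibility = 138 + 221 = 359
Not eligible = 7 + 221 = 228
Top: 897
Denom: 897 + 74 + 277 + 413 + 42 + 359 = 2062
RR1 = 897 / 2062 = 0.4350
Known eligible: 897 + 74 + 277 + 413 + 42 = 1703
e = 1703 / (1703 + 228) = 1703 / 1931 = 0.8819
e × U: 0.8819 × 359 = 316.60
Denom: 1703 + 316.60 = 2019.60
RR3 = 897 / 2019.60 = 0.4441
Difference = 44.41 − 43.50 = 0.91 percentage points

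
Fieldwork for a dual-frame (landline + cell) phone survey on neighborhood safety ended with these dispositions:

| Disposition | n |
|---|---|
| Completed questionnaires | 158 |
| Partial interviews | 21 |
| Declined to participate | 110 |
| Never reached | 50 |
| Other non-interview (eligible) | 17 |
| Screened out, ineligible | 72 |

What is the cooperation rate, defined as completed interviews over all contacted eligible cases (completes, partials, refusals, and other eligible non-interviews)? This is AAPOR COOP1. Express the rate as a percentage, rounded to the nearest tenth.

51.6%

Numerator = 158
Base = 158 + 21 + 110 + 17 = 306
COOP1 = 158 / 306 = 0.5163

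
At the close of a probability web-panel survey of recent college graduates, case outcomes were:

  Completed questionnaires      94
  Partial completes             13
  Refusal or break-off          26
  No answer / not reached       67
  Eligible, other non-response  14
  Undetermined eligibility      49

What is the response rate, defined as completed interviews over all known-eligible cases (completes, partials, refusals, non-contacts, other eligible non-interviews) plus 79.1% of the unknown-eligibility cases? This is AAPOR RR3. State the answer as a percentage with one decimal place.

37.2%

Num: 94
Known eligible: 94 + 13 + 26 + 67 + 14 = 214
Eligible share of unknowns: 0.7910 × 49 = 38.76
Base: 214 + 38.76 = 252.76
RR3 = 94 / 252.76 = 0.3719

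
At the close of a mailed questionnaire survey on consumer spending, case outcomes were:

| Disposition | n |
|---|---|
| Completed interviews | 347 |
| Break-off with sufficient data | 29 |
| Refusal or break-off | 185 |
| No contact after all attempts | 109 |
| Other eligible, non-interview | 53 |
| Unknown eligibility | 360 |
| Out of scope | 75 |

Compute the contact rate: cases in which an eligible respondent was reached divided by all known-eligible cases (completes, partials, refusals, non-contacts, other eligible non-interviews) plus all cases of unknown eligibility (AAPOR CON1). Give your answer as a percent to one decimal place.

56.7%

Num = 347 + 29 + 185 + 53 = 614
Denom = 347 + 29 + 185 + 109 + 53 + 360 = 1083
CON1 = 614 / 1083 = 0.5669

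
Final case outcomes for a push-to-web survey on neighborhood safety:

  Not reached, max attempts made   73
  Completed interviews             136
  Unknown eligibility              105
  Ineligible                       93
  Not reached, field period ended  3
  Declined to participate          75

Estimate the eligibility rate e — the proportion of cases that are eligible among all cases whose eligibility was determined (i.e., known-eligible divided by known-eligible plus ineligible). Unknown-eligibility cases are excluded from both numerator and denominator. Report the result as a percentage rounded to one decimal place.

75.5%

No answer / not reached = 3 + 73 = 76
Eligible (known): 136 + 75 + 76 = 287
e = 287 / (287 + 93) = 287 / 380 = 0.7553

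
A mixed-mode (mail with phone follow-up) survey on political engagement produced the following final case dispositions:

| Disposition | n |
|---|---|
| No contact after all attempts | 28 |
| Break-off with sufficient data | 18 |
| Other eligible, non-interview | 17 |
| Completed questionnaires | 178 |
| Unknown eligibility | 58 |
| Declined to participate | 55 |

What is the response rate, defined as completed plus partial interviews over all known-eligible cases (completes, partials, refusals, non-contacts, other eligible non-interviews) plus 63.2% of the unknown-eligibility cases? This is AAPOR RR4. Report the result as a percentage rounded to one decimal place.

Num: 178 + 18 = 196
Eligible (known): 178 + 18 + 55 + 28 + 17 = 296
e × U: 0.6320 × 58 = 36.66
Base: 296 + 36.66 = 332.66
RR4 = 196 / 332.66 = 0.5892

58.9%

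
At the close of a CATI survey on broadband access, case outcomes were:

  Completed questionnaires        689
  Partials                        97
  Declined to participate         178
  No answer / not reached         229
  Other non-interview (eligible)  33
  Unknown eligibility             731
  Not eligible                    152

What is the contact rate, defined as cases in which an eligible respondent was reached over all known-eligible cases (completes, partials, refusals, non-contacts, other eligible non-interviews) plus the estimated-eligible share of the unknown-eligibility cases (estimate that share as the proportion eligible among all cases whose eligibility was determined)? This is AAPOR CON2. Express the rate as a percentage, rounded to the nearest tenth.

Top: 689 + 97 + 178 + 33 = 997
Eligible (known): 689 + 97 + 178 + 229 + 33 = 1226
e = 1226 / (1226 + 152) = 1226 / 1378 = 0.8897
Estimated eligible among unknowns: 0.8897 × 731 = 650.37
Denom: 1226 + 650.37 = 1876.37
CON2 = 997 / 1876.37 = 0.5313

53.1%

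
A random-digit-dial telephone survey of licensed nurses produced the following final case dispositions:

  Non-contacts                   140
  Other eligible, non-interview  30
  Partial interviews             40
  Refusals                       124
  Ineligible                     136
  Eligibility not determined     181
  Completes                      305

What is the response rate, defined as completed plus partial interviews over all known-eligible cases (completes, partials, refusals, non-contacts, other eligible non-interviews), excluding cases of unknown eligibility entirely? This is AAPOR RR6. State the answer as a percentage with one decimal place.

Top: 305 + 40 = 345
Denom: 305 + 40 + 124 + 140 + 30 = 639
RR6 = 345 / 639 = 0.5399

54.0%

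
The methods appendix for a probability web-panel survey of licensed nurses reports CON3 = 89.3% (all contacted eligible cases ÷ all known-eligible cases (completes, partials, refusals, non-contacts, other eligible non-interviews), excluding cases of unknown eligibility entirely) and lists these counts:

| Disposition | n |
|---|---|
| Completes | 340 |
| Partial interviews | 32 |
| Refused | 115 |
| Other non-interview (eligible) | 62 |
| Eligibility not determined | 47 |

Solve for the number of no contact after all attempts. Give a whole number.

Numerator → 340 + 32 + 115 + 62 = 549
CON3 = 549 / D = 0.893
D = 549 / 0.893 = 614.8
Rest of base = 549
no contact after all attempts = 614.8 − 549 ≈ 66

66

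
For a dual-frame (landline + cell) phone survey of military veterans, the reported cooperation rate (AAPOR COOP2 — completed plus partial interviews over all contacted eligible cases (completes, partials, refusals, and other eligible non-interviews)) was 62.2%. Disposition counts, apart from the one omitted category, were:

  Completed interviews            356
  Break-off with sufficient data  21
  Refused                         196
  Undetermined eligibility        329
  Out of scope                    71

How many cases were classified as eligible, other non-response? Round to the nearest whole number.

33

Numerator → 356 + 21 = 377
COOP2 = 377 / D = 0.622
D = 377 / 0.622 = 606.1
Other denominator terms total 573
eligible, other non-response = 606.1 − 573 ≈ 33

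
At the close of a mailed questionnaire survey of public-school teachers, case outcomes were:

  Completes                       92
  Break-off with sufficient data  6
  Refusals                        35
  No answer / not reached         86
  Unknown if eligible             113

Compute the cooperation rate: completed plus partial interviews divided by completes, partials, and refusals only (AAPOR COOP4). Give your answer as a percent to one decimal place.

Num = 92 + 6 = 98
Denominator = 92 + 6 + 35 = 133
COOP4 = 98 / 133 = 0.7368

73.7%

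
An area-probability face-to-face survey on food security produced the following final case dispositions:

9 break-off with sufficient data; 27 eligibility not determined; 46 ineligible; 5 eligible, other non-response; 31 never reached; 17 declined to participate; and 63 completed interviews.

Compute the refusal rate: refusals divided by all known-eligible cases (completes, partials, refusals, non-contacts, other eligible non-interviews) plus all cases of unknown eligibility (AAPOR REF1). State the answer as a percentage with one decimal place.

Numerator = 17
Denom = 63 + 9 + 17 + 31 + 5 + 27 = 152
REF1 = 17 / 152 = 0.1118

11.2%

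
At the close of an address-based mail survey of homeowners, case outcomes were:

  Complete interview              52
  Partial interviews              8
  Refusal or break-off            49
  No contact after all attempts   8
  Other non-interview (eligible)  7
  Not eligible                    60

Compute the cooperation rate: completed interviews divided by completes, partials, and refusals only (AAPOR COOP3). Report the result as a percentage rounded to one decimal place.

47.7%

Num = 52
Base = 52 + 8 + 49 = 109
COOP3 = 52 / 109 = 0.4771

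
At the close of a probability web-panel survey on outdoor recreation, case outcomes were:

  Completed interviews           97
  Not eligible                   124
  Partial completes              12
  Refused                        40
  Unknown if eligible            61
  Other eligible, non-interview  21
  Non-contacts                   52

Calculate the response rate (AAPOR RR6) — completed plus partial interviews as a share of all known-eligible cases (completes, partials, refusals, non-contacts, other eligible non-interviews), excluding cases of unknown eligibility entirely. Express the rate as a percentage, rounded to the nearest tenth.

49.1%

Num = 97 + 12 = 109
Denominator = 97 + 12 + 40 + 52 + 21 = 222
RR6 = 109 / 222 = 0.4910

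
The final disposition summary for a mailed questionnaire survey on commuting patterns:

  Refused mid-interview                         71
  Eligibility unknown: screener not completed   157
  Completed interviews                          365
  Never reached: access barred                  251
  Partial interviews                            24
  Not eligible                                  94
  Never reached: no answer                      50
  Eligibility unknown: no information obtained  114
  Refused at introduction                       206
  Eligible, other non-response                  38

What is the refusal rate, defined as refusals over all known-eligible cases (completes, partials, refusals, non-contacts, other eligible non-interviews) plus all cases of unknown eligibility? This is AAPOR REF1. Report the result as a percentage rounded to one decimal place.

21.7%

Refusal or break-off = 206 + 71 = 277
No answer / not reached = 50 + 251 = 301
Undetermined eligibility = 157 + 114 = 271
Numerator: 277
Base: 365 + 24 + 277 + 301 + 38 + 271 = 1276
REF1 = 277 / 1276 = 0.2171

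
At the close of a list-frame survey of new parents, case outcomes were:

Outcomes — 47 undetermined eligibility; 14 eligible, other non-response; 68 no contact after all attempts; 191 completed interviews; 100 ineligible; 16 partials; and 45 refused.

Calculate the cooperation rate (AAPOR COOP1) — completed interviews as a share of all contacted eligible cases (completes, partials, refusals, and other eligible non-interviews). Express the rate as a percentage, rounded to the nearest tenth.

71.8%

Top: 191
Denominator: 191 + 16 + 45 + 14 = 266
COOP1 = 191 / 266 = 0.7180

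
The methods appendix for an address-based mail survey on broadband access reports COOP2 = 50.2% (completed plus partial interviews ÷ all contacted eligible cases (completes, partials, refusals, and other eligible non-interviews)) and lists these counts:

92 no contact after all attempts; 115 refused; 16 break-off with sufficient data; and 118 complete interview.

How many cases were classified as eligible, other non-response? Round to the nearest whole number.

Numerator: 118 + 16 = 134
COOP2 = 134 / D = 0.502
D = 134 / 0.502 = 266.9
Other denominator terms total 249
eligible, other non-response = 266.9 − 249 ≈ 18

18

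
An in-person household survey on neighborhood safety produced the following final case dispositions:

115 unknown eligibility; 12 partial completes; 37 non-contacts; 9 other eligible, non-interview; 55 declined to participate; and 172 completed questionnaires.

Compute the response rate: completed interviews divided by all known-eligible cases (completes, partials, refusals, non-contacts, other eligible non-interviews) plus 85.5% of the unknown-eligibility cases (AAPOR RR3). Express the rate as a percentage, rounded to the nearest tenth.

Numerator → 172
Known eligible → 172 + 12 + 55 + 37 + 9 = 285
e × U → 0.8550 × 115 = 98.33
Denom → 285 + 98.33 = 383.33
RR3 = 172 / 383.33 = 0.4487

44.9%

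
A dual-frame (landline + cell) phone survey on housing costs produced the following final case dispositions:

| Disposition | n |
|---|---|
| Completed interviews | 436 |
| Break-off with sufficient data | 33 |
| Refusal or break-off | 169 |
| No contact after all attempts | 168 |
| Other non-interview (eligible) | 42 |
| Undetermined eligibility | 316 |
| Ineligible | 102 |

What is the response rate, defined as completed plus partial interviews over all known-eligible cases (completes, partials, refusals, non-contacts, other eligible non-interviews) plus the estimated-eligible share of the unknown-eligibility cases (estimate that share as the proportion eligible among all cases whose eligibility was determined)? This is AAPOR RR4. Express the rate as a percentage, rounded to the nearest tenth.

Num = 436 + 33 = 469
Eligible (known) = 436 + 33 + 169 + 168 + 42 = 848
e = 848 / (848 + 102) = 848 / 950 = 0.8926
Estimated eligible among unknowns = 0.8926 × 316 = 282.06
Denominator = 848 + 282.06 = 1130.06
RR4 = 469 / 1130.06 = 0.4150

41.5%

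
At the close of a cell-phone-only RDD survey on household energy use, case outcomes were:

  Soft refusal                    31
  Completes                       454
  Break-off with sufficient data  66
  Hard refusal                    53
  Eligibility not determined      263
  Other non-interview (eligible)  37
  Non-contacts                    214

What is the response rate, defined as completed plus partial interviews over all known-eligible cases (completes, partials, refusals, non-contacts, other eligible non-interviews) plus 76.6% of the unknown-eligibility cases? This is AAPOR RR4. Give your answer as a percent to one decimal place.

49.2%

Refused = 53 + 31 = 84
Numerator → 454 + 66 = 520
Determined eligible → 454 + 66 + 84 + 214 + 37 = 855
Eligible share of unknowns → 0.7660 × 263 = 201.46
Denom → 855 + 201.46 = 1056.46
RR4 = 520 / 1056.46 = 0.4922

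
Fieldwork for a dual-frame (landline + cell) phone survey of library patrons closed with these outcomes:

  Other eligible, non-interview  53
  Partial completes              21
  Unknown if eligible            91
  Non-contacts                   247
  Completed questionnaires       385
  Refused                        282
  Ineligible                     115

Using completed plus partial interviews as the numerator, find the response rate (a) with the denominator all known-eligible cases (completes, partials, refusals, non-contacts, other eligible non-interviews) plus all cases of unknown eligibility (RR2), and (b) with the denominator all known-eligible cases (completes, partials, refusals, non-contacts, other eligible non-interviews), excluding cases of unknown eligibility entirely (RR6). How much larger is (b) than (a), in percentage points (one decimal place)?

3.5

Numerator = 385 + 21 = 406
Base = 385 + 21 + 282 + 247 + 53 + 91 = 1079
RR2 = 406 / 1079 = 0.3763
Base = 385 + 21 + 282 + 247 + 53 = 988
RR6 = 406 / 988 = 0.4109
Difference = 41.09 − 37.63 = 3.46 percentage points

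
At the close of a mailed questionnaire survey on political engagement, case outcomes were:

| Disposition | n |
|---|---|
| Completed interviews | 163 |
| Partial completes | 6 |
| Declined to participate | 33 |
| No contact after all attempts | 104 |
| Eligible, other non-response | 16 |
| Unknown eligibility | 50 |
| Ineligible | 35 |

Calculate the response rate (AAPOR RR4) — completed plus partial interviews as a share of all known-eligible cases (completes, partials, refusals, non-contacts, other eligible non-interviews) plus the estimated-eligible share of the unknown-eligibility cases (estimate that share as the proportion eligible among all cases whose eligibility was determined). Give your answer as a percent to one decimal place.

Top → 163 + 6 = 169
Eligible (known) → 163 + 6 + 33 + 104 + 16 = 322
e = 322 / (322 + 35) = 322 / 357 = 0.9020
Eligible share of unknowns → 0.9020 × 50 = 45.10
Denominator → 322 + 45.10 = 367.10
RR4 = 169 / 367.10 = 0.4604

46.0%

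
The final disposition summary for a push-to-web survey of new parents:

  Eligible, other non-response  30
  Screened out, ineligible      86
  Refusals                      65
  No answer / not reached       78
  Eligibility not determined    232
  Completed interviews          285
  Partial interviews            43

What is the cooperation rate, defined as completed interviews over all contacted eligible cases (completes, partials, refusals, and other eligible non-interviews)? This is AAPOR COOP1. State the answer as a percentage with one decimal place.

Num: 285
Base: 285 + 43 + 65 + 30 = 423
COOP1 = 285 / 423 = 0.6738

67.4%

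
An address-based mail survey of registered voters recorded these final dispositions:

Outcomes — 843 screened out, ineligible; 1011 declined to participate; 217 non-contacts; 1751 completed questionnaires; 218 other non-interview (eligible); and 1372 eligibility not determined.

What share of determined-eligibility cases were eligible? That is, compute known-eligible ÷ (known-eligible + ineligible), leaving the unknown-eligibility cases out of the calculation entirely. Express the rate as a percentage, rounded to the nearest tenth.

79.1%

Known eligible = 1751 + 1011 + 217 + 218 = 3197
e = 3197 / (3197 + 843) = 3197 / 4040 = 0.7913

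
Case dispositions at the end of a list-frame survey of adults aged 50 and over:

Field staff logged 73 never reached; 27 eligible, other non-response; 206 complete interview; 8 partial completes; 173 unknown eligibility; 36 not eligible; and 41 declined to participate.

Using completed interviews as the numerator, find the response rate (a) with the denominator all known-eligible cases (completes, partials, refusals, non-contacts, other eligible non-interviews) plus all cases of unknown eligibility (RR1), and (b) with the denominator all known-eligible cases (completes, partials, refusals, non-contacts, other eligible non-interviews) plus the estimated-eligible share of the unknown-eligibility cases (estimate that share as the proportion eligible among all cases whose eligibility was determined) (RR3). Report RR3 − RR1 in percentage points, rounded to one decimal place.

1.2

Num: 206
Base: 206 + 8 + 41 + 73 + 27 + 173 = 528
RR1 = 206 / 528 = 0.3902
Known eligible: 206 + 8 + 41 + 73 + 27 = 355
e = 355 / (355 + 36) = 355 / 391 = 0.9079
Estimated eligible among unknowns: 0.9079 × 173 = 157.07
Base: 355 + 157.07 = 512.07
RR3 = 206 / 512.07 = 0.4023
Difference = 40.23 − 39.02 = 1.21 percentage points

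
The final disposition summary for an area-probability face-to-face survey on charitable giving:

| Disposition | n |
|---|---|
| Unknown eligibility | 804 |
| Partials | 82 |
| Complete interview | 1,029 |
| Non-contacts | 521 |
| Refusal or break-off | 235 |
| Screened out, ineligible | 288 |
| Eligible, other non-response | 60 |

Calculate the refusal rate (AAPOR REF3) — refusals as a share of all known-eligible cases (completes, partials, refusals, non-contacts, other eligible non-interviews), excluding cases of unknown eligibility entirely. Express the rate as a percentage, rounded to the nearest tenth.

12.2%

Numerator: 235
Denom: 1029 + 82 + 235 + 521 + 60 = 1927
REF3 = 235 / 1927 = 0.1220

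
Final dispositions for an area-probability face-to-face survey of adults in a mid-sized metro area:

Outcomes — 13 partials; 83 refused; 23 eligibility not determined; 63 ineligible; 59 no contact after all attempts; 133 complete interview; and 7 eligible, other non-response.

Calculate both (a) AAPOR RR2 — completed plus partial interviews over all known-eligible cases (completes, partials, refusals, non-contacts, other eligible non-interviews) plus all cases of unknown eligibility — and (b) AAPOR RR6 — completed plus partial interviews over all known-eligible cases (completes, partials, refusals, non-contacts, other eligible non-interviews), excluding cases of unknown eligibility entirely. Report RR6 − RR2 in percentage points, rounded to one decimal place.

3.6

Top = 133 + 13 = 146
Denom = 133 + 13 + 83 + 59 + 7 + 23 = 318
RR2 = 146 / 318 = 0.4591
Denom = 133 + 13 + 83 + 59 + 7 = 295
RR6 = 146 / 295 = 0.4949
Difference = 49.49 − 45.91 = 3.58 percentage points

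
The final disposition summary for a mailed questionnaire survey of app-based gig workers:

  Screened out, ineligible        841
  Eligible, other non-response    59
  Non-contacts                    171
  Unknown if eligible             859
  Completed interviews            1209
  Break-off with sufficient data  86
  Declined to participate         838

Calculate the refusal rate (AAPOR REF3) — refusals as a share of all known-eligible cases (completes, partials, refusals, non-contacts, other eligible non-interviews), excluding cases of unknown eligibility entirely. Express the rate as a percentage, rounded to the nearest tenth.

35.5%

Top = 838
Base = 1209 + 86 + 838 + 171 + 59 = 2363
REF3 = 838 / 2363 = 0.3546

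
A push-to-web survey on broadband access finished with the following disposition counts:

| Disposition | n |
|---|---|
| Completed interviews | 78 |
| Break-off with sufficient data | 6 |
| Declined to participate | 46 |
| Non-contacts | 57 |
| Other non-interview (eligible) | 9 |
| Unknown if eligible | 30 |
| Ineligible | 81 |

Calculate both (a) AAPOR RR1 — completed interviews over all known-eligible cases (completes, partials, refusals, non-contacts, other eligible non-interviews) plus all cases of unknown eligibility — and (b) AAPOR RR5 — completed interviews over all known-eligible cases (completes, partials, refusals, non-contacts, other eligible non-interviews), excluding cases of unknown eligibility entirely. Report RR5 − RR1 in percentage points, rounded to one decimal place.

5.3

Numerator = 78
Denom = 78 + 6 + 46 + 57 + 9 + 30 = 226
RR1 = 78 / 226 = 0.3451
Denom = 78 + 6 + 46 + 57 + 9 = 196
RR5 = 78 / 196 = 0.3980
Difference = 39.80 − 34.51 = 5.29 percentage points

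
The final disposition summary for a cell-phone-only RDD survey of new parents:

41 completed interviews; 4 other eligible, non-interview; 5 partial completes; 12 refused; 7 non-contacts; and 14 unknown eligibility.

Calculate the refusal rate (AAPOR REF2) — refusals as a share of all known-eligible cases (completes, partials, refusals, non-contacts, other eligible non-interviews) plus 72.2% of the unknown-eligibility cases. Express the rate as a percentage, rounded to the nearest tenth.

Top → 12
Determined eligible → 41 + 5 + 12 + 7 + 4 = 69
Eligible share of unknowns → 0.7220 × 14 = 10.11
Denom → 69 + 10.11 = 79.11
REF2 = 12 / 79.11 = 0.1517

15.2%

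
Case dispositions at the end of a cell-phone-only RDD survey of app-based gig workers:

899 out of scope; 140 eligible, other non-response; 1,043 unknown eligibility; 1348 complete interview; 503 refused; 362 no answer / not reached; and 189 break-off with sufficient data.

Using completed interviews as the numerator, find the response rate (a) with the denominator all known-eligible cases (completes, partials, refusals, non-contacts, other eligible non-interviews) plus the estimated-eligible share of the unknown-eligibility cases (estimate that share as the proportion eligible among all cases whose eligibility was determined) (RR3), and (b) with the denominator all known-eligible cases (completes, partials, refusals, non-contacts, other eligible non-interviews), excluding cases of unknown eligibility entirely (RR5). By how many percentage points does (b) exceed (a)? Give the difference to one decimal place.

12.3

Numerator = 1348
Known eligible = 1348 + 189 + 503 + 362 + 140 = 2542
e = 2542 / (2542 + 899) = 2542 / 3441 = 0.7387
Eligible share of unknowns = 0.7387 × 1043 = 770.46
Denom = 2542 + 770.46 = 3312.46
RR3 = 1348 / 3312.46 = 0.4069
Denom = 1348 + 189 + 503 + 362 + 140 = 2542
RR5 = 1348 / 2542 = 0.5303
Difference = 53.03 − 40.69 = 12.34 percentage points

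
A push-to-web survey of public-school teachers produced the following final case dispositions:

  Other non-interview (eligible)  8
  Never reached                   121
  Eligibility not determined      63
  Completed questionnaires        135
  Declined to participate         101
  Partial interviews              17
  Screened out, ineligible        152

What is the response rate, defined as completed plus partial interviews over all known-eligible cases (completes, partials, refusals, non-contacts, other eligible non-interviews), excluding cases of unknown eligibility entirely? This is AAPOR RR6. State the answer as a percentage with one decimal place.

39.8%

Num: 135 + 17 = 152
Denom: 135 + 17 + 101 + 121 + 8 = 382
RR6 = 152 / 382 = 0.3979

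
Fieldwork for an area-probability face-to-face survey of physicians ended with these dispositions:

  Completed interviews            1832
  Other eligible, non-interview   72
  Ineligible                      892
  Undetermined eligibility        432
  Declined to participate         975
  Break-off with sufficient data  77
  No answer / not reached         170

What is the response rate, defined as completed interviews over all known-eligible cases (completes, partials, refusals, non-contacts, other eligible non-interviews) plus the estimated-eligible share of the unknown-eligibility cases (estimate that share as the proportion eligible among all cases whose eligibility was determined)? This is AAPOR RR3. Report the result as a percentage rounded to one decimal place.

52.9%

Numerator = 1832
Known eligible = 1832 + 77 + 975 + 170 + 72 = 3126
e = 3126 / (3126 + 892) = 3126 / 4018 = 0.7780
Eligible share of unknowns = 0.7780 × 432 = 336.10
Base = 3126 + 336.10 = 3462.10
RR3 = 1832 / 3462.10 = 0.5292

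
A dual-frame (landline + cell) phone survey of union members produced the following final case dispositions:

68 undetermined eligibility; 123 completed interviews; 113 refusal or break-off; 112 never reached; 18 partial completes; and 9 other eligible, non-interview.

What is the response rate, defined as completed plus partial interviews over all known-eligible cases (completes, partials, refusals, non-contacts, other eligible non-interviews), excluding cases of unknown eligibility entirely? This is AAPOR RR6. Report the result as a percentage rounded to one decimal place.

Num = 123 + 18 = 141
Denom = 123 + 18 + 113 + 112 + 9 = 375
RR6 = 141 / 375 = 0.3760

37.6%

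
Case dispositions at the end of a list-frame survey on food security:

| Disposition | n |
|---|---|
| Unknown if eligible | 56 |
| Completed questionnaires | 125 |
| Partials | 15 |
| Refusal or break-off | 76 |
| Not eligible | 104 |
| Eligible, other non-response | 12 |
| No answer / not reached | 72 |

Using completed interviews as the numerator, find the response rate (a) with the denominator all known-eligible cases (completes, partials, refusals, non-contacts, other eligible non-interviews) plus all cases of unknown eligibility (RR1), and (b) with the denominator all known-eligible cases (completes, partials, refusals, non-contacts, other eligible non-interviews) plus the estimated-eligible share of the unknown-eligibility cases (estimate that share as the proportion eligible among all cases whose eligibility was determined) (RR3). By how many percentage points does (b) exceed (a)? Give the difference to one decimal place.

Numerator → 125
Denom → 125 + 15 + 76 + 72 + 12 + 56 = 356
RR1 = 125 / 356 = 0.3511
Eligible (known) → 125 + 15 + 76 + 72 + 12 = 300
e = 300 / (300 + 104) = 300 / 404 = 0.7426
Eligible share of unknowns → 0.7426 × 56 = 41.59
Denom → 300 + 41.59 = 341.59
RR3 = 125 / 341.59 = 0.3659
Difference = 36.59 − 35.11 = 1.48 percentage points

1.5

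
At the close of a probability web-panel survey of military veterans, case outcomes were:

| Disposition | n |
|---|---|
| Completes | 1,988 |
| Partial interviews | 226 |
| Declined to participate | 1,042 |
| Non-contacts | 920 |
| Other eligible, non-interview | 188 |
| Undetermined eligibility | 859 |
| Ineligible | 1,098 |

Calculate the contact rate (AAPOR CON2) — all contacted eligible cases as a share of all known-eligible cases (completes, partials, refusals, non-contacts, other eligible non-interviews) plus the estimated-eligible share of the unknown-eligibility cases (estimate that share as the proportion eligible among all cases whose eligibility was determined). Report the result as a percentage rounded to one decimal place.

Num → 1988 + 226 + 1042 + 188 = 3444
Determined eligible → 1988 + 226 + 1042 + 920 + 188 = 4364
e = 4364 / (4364 + 1098) = 4364 / 5462 = 0.7990
Estimated eligible among unknowns → 0.7990 × 859 = 686.34
Base → 4364 + 686.34 = 5050.34
CON2 = 3444 / 5050.34 = 0.6819

68.2%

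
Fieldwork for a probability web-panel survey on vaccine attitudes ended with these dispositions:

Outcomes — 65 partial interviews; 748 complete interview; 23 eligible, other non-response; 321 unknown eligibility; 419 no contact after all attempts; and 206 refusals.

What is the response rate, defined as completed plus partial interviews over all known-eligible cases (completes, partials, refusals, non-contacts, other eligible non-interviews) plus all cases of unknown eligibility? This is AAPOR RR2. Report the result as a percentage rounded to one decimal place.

45.6%

Top: 748 + 65 = 813
Base: 748 + 65 + 206 + 419 + 23 + 321 = 1782
RR2 = 813 / 1782 = 0.4562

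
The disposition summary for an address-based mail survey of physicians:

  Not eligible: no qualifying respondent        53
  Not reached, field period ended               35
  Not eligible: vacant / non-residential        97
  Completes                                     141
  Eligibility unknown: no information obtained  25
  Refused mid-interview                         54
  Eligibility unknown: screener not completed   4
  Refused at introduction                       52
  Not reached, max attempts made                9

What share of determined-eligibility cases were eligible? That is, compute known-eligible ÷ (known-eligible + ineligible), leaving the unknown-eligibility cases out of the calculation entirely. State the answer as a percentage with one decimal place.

Refusals = 52 + 54 = 106
Never reached = 35 + 9 = 44
Eligibility not determined = 4 + 25 = 29
Screened out, ineligible = 53 + 97 = 150
Known eligible: 141 + 106 + 44 = 291
e = 291 / (291 + 150) = 291 / 441 = 0.6599

66.0%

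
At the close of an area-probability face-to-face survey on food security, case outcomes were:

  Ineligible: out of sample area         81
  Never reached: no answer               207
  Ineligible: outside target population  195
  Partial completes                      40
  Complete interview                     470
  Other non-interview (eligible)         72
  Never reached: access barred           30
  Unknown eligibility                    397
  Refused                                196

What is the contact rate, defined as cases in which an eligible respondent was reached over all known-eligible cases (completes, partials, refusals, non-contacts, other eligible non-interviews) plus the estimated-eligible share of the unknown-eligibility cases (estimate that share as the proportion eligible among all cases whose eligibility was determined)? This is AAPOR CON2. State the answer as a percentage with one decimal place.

Never reached = 207 + 30 = 237
Screened out, ineligible = 195 + 81 = 276
Top = 470 + 40 + 196 + 72 = 778
Determined eligible = 470 + 40 + 196 + 237 + 72 = 1015
e = 1015 / (1015 + 276) = 1015 / 1291 = 0.7862
e × U = 0.7862 × 397 = 312.12
Denom = 1015 + 312.12 = 1327.12
CON2 = 778 / 1327.12 = 0.5862

58.6%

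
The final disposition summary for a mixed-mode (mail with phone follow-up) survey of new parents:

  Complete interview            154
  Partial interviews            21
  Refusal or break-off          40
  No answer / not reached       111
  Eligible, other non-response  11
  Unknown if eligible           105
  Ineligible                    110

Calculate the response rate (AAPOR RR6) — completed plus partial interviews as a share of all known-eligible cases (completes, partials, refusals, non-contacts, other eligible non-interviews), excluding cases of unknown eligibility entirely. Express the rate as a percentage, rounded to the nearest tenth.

Num: 154 + 21 = 175
Denom: 154 + 21 + 40 + 111 + 11 = 337
RR6 = 175 / 337 = 0.5193

51.9%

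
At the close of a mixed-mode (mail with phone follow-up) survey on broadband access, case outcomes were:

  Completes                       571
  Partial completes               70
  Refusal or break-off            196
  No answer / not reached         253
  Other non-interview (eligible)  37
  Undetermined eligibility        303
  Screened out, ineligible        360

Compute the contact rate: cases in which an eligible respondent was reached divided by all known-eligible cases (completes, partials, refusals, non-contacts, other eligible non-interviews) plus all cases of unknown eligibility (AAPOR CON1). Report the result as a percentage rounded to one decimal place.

61.1%

Numerator: 571 + 70 + 196 + 37 = 874
Denom: 571 + 70 + 196 + 253 + 37 + 303 = 1430
CON1 = 874 / 1430 = 0.6112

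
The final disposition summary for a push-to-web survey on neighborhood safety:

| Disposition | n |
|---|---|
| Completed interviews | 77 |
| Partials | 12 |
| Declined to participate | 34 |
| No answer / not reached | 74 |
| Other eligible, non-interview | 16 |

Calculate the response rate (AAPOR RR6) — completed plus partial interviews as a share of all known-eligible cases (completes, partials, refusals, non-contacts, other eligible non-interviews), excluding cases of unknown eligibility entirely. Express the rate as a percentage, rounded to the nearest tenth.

Num → 77 + 12 = 89
Denominator → 77 + 12 + 34 + 74 + 16 = 213
RR6 = 89 / 213 = 0.4178

41.8%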